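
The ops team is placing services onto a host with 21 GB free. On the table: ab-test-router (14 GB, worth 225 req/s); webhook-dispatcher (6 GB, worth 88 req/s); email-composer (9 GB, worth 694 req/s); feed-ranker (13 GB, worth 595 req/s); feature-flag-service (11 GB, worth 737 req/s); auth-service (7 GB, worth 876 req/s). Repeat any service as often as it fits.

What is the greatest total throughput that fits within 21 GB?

2628

Density check — auth-service 125.14, email-composer 77.11, feature-flag-service 67.00 are the best per GB.
3×auth-service uses 21 of the 21 GB and totals 2628.
Every other selection either busts 21 GB or fails to beat 2628.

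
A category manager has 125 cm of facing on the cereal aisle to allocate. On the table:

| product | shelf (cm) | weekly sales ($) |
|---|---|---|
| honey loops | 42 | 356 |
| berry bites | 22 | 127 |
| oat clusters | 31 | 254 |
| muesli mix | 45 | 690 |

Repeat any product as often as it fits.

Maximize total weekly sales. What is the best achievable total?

1634

Best packing: oat clusters + 2×muesli mix — 121 cm, 1634 total.
No other feasible combination exceeds 1634.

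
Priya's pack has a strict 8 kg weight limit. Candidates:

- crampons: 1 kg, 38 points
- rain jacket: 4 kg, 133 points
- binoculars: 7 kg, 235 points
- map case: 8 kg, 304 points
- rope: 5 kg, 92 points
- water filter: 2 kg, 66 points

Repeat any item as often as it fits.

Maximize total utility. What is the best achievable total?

304

By utility per kg: crampons 38.00, map case 38.00, binoculars 33.57, rain jacket 33.25 lead.
8×crampons uses 8 of the 8 kg and totals 304.
No other feasible combination exceeds 304.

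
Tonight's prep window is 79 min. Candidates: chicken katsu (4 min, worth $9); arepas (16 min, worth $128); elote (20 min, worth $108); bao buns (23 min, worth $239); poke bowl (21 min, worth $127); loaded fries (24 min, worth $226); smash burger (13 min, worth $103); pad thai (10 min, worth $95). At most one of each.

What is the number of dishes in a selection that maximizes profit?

The maximum profit within 79 min is 697.
For example chicken katsu + arepas + bao buns + loaded fries + pad thai achieves it, using 77 min.
Every optimal selection uses 5 dishes.

5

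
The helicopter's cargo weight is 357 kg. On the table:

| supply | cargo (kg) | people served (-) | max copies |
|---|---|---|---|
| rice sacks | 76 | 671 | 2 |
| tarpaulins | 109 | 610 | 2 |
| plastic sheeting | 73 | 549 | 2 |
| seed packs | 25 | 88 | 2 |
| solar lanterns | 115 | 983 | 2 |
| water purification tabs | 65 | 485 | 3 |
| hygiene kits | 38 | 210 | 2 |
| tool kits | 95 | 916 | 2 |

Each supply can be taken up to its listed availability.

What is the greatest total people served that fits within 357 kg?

3174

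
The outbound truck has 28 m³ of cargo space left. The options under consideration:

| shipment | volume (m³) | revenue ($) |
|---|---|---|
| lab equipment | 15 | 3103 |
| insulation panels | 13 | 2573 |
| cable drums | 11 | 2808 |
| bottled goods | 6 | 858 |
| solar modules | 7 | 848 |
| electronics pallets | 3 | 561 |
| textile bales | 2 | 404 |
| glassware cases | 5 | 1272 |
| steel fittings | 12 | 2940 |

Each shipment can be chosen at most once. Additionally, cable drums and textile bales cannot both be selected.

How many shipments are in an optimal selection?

Best achievable revenue is 7020.
One optimal bundle: cable drums + glassware cases + steel fittings (28 m³).
Any selection reaching 7020 contains exactly 3 shipments.

3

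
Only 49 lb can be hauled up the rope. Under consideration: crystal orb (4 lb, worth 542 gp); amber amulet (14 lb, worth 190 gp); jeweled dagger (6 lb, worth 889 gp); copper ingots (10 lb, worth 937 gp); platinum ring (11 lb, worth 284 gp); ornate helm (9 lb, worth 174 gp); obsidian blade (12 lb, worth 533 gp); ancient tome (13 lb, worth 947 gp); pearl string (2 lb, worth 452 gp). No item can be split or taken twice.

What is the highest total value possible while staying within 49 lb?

4300

Crystal orb + jeweled dagger + copper ingots + obsidian blade + ancient tome + pearl string uses 47 of the 49 lb and totals 4300.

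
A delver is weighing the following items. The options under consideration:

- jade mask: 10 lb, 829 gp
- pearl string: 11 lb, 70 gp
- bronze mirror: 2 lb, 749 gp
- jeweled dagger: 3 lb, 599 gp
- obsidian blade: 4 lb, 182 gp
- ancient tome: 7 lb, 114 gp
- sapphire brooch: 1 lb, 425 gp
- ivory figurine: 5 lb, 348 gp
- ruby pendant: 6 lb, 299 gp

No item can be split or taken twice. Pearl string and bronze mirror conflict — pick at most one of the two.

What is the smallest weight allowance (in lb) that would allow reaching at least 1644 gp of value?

Need the lightest bundle worth ≥ 1644.
bronze mirror + jeweled dagger + sapphire brooch: 1773 value at 6 lb.
Any bundle with less than 6 lb falls short of 1644.

6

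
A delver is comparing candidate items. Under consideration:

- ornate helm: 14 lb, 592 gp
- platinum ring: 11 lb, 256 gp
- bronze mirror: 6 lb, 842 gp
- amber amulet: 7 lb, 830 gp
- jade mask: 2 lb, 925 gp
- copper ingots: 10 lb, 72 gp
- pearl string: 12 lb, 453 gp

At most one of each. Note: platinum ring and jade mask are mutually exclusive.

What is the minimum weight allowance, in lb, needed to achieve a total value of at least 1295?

Need the lightest bundle worth ≥ 1295.
bronze mirror + jade mask: 1767 value at 8 lb.
Below 8 lb the best achievable stays under 1295.

8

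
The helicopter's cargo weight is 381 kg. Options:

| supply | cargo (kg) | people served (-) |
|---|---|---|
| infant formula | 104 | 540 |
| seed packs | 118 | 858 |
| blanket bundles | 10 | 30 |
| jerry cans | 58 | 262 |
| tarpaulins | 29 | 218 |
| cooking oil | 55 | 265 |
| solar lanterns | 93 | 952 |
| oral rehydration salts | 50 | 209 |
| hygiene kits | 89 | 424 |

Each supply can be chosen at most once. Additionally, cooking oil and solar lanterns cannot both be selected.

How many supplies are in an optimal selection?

The maximum people served within 381 kg is 2661.
One optimal bundle: seed packs + tarpaulins + solar lanterns + oral rehydration salts + hygiene kits (379 kg).
Any selection reaching 2661 contains exactly 5 supplies.

5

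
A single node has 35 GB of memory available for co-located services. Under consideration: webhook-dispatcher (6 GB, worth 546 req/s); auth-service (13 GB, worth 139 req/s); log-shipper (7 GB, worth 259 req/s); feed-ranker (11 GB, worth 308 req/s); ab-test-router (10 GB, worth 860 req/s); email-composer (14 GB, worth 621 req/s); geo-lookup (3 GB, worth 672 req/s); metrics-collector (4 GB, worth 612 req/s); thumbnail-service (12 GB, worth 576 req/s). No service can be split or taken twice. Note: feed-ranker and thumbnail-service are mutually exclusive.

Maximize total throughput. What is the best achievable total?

3266

Webhook-dispatcher + ab-test-router + geo-lookup + metrics-collector + thumbnail-service uses 35 of the 35 GB and totals 3266.
Next best is webhook-dispatcher + feed-ranker + ab-test-router + geo-lookup + metrics-collector at 2998 (34 GB) — short by 268.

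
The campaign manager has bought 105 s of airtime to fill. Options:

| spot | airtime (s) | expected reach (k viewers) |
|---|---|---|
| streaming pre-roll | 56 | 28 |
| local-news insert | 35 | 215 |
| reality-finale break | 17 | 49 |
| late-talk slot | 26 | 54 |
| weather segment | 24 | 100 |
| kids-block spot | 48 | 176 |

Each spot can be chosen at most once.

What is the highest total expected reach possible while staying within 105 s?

440

Greedy by ratio would take local-news insert + reality-finale break + late-talk slot + weather segment: 102 s used, total 418.
The 50 s tied up in late-talk slot and weather segment is better spent on kids-block spot — total rises to 440 (100 s).
Runner-up local-news insert + reality-finale break + late-talk slot + weather segment tops out at 418.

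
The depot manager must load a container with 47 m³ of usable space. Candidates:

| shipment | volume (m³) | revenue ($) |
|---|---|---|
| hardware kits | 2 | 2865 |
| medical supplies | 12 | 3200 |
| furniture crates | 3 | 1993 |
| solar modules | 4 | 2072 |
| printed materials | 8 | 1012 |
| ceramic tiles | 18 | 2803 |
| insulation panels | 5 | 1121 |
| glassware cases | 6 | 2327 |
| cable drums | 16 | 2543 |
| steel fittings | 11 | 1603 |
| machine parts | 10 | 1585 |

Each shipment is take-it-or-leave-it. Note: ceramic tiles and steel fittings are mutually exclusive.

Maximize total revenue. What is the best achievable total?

15260

Density check — hardware kits 1432.50, furniture crates 664.33, solar modules 518.00, glassware cases 387.83 are the best per m³.
Taking the top-ratio shipments first gives hardware kits + medical supplies + furniture crates + solar modules + insulation panels + glassware cases + machine parts for 15163 (42 m³).
Replace insulation panels and machine parts with ceramic tiles: the trade gains 97 net, giving 15260 at 45 m³.
Every other selection either busts 47 m³ or breaks a pairing rule or fails to beat 15260.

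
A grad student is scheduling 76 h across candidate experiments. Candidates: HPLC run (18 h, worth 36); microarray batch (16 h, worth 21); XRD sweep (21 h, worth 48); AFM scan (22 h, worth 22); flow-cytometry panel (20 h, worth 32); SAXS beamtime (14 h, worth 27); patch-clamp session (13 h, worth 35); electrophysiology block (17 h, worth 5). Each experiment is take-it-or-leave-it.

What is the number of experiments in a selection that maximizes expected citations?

4

Optimal total is 151.
One optimal bundle: HPLC run + XRD sweep + flow-cytometry panel + patch-clamp session (72 h).
Every optimal selection uses 4 experiments.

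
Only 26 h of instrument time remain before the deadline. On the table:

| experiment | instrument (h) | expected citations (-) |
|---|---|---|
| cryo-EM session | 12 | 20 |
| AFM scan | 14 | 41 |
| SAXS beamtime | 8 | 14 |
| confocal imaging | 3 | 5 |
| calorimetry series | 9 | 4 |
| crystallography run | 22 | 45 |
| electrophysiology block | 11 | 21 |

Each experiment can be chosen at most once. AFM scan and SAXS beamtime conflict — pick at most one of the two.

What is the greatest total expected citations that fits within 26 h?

Density check — AFM scan 2.93, crystallography run 2.05, electrophysiology block 1.91 are the best per h.
Taking AFM scan + electrophysiology block: 25 h used, 62 in expected citations.
Runner-up cryo-EM session + AFM scan tops out at 61.

62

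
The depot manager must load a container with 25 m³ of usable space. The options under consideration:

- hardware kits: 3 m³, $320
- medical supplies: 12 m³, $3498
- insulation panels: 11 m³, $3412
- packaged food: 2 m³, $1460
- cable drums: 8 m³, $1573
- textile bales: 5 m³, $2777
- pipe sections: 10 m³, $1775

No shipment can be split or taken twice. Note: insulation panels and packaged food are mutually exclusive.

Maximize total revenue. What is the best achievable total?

8055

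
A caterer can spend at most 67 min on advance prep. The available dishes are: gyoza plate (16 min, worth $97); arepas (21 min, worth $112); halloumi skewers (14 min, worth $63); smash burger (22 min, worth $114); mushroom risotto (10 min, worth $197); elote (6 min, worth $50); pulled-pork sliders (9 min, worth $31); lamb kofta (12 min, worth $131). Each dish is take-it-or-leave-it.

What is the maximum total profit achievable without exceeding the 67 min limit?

589

Ranking by ratio (profit/min): mushroom risotto 19.70, lamb kofta 10.92, elote 8.33.
A density-first pass picks gyoza plate + arepas + mushroom risotto + elote + lamb kofta — 587 at 65 min.
Dropping arepas frees 21 min; slotting in smash burger (22 min) lifts the total to 589 at 66 min.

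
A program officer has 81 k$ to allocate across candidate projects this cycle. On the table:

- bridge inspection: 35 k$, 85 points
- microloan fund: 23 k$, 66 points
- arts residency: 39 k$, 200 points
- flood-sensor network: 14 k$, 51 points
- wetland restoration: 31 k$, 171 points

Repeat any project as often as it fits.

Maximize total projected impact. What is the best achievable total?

Taking the top-ratio projects first gives flood-sensor network + 2×wetland restoration for 393 (76 k$).
Dropping flood-sensor network and 2×wetland restoration frees 76 k$; slotting in 2×arts residency (78 k$) lifts the total to 400 at 78 k$.
Nothing else within 81 k$ beats 400.

400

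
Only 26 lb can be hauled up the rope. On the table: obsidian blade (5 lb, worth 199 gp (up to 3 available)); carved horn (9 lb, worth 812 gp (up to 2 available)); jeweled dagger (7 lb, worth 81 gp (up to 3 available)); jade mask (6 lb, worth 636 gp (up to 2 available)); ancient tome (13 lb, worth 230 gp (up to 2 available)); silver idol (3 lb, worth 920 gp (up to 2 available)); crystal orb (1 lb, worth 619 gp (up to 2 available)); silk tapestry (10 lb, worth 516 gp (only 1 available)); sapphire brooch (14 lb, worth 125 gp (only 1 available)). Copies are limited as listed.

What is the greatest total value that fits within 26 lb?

4702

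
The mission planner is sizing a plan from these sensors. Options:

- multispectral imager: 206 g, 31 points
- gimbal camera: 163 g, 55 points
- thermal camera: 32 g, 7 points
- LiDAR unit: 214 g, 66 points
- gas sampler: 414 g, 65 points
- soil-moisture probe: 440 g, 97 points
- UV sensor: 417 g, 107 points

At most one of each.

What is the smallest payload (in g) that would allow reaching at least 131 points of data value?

580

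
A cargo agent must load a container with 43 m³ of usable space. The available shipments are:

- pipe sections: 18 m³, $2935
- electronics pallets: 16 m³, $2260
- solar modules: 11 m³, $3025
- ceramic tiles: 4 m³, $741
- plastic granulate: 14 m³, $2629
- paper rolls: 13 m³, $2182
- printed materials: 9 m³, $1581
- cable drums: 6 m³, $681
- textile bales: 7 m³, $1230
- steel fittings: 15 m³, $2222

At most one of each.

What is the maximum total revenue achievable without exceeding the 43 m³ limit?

By revenue per m³: solar modules 275.00, plastic granulate 187.79, ceramic tiles 185.25, textile bales 175.71 lead.
A density-first pass picks solar modules + ceramic tiles + plastic granulate + cable drums + textile bales — 8306 at 42 m³.
Dropping ceramic tiles and cable drums and textile bales frees 17 m³; slotting in pipe sections (18 m³) lifts the total to 8589 at 43 m³.

8589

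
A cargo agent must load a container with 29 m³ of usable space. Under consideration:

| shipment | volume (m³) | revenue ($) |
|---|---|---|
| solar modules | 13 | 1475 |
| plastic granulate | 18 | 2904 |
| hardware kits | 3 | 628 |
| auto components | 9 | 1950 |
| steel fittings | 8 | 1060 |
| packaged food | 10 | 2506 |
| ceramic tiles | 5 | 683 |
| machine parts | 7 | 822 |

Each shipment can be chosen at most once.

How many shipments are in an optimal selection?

4

Best achievable revenue is 5906.
hardware kits + auto components + packaged food + machine parts hits 5906 at 29 m³.
All optima have 4 shipments.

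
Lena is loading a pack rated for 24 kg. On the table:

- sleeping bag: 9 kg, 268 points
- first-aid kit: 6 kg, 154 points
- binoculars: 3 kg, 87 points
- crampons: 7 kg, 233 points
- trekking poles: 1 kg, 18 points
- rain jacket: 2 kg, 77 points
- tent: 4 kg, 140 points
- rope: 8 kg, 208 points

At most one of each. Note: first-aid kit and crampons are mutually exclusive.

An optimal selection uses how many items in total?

The maximum utility within 24 kg is 746.
One optimal bundle: sleeping bag + binoculars + crampons + trekking poles + tent (24 kg).
All optima have 5 items.

5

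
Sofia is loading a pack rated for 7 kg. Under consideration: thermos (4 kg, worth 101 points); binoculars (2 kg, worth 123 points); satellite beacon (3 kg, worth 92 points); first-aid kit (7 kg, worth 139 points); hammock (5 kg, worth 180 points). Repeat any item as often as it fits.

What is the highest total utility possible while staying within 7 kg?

By utility per kg: binoculars 61.50, hammock 36.00, satellite beacon 30.67 lead.
The ratio ordering already packs tightly: 3×binoculars, 6 kg, 369.
Nothing else within 7 kg beats 369.

369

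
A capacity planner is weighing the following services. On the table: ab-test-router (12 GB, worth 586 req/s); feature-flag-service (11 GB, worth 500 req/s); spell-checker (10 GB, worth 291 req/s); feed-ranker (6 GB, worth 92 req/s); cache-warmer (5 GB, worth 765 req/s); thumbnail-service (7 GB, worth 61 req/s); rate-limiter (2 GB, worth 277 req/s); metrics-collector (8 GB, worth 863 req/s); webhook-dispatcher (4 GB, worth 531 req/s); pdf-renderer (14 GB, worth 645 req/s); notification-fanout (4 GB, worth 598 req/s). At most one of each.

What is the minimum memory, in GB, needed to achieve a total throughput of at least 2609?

Need the lightest bundle worth ≥ 2609.
Taking cache-warmer + metrics-collector + webhook-dispatcher + notification-fanout gives 2757 (≥ 2609) for 21 GB.
Any bundle with less than 21 GB falls short of 2609.

21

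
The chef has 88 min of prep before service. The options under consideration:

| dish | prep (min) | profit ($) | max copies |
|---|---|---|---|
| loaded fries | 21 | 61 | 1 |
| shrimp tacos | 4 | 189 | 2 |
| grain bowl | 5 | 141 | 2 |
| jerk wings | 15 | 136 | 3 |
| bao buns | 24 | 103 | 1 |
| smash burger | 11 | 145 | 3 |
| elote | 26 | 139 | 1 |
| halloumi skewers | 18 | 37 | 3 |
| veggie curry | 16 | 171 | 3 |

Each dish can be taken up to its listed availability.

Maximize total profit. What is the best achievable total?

By profit per min: shrimp tacos 47.25, grain bowl 28.20, smash burger 13.18, veggie curry 10.69 lead.
Filling by ratio: 2×shrimp tacos + 2×grain bowl + 3×smash burger + 2×veggie curry for 1437, with 5 min left unused.
Dropping smash burger frees 11 min; slotting in veggie curry (16 min) lifts the total to 1463 at 88 min.
No other feasible combination exceeds 1463.

1463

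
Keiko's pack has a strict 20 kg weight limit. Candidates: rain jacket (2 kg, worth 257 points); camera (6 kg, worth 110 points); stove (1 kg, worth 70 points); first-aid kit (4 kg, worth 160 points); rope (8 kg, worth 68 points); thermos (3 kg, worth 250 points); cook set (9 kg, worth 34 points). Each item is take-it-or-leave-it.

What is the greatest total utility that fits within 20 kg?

847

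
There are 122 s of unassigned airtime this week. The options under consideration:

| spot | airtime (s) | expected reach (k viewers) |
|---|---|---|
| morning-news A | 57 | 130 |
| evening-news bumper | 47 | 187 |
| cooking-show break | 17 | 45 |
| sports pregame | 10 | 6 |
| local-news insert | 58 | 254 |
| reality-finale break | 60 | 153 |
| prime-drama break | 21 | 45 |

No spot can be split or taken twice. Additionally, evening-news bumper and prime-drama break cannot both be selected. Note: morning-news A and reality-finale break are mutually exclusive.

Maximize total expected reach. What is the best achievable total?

486

Best packing: evening-news bumper + cooking-show break + local-news insert — 122 s, 486 total.
Every other selection either busts 122 s or breaks a pairing rule or fails to beat 486.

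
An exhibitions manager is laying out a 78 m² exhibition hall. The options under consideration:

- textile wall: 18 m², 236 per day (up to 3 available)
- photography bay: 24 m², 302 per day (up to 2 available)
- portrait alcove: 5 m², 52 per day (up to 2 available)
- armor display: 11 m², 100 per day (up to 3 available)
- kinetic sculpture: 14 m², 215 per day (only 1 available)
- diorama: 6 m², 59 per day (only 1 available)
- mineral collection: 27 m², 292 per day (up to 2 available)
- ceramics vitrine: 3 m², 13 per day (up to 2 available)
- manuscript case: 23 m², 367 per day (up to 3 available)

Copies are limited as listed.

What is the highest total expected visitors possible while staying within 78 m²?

By expected visitors per m²: manuscript case 15.96, kinetic sculpture 15.36, textile wall 13.11 lead.
Filling by ratio: portrait alcove + ceramics vitrine + 3×manuscript case for 1166, with 1 m² left unused.
A better packing is textile wall + kinetic sculpture + 2×manuscript case: 78 m², total 1185.
That's the maximum — no swap from here does better than 1185.

1185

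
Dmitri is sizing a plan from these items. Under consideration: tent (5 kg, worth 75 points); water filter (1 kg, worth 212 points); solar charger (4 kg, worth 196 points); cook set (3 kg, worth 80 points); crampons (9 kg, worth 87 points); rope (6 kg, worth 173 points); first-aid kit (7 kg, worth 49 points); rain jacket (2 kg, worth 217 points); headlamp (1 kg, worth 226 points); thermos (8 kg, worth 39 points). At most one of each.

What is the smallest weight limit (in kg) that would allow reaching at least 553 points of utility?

4

Look for the lowest-weight combination reaching 553.
water filter + rain jacket + headlamp reaches 655 using 4 kg.
Any bundle with less than 4 kg falls short of 553.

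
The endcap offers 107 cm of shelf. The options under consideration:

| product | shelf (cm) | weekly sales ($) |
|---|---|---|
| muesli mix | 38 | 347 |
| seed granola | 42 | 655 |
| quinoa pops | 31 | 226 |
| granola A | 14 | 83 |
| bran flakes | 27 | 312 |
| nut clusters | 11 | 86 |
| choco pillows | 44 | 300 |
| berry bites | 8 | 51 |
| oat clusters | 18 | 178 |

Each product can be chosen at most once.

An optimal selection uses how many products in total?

3

Optimal total is 1314.
For example muesli mix + seed granola + bran flakes achieves it, using 107 cm.
Every optimal selection uses 3 products.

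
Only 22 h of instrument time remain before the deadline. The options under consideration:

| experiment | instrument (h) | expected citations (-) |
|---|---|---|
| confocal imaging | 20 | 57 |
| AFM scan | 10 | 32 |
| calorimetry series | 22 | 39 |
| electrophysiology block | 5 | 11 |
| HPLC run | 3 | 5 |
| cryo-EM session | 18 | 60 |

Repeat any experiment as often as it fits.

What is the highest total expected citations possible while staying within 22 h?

65

HPLC run + cryo-EM session uses 21 of the 22 h and totals 65.
Every other selection either busts 22 h or fails to beat 65.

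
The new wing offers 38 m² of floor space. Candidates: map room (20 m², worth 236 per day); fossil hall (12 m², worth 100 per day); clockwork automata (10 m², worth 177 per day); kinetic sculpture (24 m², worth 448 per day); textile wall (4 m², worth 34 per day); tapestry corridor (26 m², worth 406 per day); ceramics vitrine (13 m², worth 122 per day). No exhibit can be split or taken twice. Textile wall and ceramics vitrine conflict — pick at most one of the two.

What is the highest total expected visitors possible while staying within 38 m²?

Best packing: clockwork automata + kinetic sculpture + textile wall — 38 m², 659 total.
That's the maximum — no feasible swap from here does better than 659.

659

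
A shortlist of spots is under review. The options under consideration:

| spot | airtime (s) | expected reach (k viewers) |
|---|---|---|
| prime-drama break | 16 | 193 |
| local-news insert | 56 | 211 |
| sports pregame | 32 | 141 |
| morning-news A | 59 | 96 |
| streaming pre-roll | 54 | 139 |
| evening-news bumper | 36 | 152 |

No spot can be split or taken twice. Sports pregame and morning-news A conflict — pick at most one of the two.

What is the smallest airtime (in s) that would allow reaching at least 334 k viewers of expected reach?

48

Look for the lowest-airtime combination reaching 334.
Taking prime-drama break + sports pregame gives 334 (≥ 334) for 48 s.
Any bundle with less than 48 s falls short of 334.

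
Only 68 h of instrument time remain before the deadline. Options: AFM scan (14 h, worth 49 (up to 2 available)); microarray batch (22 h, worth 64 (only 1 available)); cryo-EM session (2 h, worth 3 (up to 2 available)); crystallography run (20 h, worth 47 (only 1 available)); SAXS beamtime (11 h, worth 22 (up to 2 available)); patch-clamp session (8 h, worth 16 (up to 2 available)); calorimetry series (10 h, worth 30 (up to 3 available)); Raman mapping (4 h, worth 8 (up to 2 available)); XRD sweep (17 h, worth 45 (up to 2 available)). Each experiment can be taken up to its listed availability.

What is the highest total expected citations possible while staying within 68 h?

208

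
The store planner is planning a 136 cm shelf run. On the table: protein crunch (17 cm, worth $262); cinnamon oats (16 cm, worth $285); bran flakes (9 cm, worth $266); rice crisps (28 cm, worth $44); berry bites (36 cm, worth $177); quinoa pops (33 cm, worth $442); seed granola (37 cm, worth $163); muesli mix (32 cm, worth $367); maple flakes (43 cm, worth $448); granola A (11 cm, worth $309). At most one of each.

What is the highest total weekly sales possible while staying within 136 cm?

2012

Density check — bran flakes 29.56, granola A 28.09, cinnamon oats 17.81 are the best per cm.
Greedy by ratio would take protein crunch + cinnamon oats + bran flakes + quinoa pops + muesli mix + granola A: 118 cm used, total 1931.
Dropping muesli mix frees 32 cm; slotting in maple flakes (43 cm) lifts the total to 2012 at 129 cm.
The closest alternative, protein crunch + cinnamon oats + bran flakes + muesli mix + maple flakes + granola A, reaches only 1937.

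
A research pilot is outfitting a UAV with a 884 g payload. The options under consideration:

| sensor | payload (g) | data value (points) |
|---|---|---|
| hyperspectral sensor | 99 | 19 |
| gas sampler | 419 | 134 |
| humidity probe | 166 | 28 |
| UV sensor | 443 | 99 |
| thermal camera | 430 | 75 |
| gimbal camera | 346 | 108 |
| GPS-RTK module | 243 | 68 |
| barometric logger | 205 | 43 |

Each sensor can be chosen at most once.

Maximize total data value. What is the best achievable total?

261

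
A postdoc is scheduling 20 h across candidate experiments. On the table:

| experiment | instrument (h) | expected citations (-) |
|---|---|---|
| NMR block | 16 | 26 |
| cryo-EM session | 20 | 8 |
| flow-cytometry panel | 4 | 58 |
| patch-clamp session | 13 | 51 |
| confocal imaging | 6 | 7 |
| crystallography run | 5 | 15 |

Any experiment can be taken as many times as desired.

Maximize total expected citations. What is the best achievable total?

290

The ratio ordering already packs tightly: 5×flow-cytometry panel, 20 h, 290.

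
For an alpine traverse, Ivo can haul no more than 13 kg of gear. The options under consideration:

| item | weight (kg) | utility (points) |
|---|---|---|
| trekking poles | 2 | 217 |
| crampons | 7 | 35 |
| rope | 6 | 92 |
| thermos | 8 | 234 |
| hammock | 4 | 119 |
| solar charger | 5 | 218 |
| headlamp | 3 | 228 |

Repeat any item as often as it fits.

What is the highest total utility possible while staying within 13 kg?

Taking the top-ratio items first gives 6×trekking poles for 1302 (12 kg).
The 2 kg tied up in trekking poles is better spent on headlamp — total rises to 1313 (13 kg).
Nothing else within 13 kg beats 1313.

1313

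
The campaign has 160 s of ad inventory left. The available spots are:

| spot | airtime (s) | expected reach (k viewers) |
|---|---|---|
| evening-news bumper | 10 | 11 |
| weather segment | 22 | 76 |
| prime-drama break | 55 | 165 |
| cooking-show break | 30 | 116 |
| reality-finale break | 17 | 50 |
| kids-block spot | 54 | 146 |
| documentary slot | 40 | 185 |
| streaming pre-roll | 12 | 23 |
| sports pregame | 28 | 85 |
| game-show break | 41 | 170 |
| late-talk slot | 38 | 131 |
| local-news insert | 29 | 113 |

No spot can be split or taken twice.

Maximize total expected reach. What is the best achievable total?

Ranking by ratio (expected reach/s): documentary slot 4.62, game-show break 4.15, local-news insert 3.90.
Best packing: cooking-show break + reality-finale break + documentary slot + game-show break + local-news insert — 157 s, 634 total.
That's the maximum — no swap from here does better than 634.

634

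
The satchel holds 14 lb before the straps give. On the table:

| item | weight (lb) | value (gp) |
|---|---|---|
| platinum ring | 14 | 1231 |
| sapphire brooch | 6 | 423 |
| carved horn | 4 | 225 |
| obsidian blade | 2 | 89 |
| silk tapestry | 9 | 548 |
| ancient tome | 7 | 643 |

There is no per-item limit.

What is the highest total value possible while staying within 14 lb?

The ratio ordering already packs tightly: 2×ancient tome, 14 lb, 1286.
Every other selection either busts 14 lb or fails to beat 1286.

1286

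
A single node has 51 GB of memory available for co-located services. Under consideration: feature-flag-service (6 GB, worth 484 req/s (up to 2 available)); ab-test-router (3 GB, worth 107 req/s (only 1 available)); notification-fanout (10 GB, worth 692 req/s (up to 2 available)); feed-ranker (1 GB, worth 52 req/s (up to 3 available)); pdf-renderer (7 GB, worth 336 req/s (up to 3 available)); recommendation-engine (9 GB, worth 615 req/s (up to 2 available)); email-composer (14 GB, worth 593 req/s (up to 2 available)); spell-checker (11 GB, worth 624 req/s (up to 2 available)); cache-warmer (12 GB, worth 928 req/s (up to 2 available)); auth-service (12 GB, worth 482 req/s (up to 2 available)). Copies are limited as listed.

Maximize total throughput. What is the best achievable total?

3776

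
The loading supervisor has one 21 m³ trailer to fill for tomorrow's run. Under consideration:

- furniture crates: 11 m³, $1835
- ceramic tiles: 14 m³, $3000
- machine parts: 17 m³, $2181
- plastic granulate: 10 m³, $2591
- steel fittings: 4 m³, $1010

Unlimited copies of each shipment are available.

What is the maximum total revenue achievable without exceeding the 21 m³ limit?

5182

Taking 2×plastic granulate: 20 m³ used, 5182 in revenue.
The spare 1 m³ is too small for any remaining shipment, and no exchange beats 5182.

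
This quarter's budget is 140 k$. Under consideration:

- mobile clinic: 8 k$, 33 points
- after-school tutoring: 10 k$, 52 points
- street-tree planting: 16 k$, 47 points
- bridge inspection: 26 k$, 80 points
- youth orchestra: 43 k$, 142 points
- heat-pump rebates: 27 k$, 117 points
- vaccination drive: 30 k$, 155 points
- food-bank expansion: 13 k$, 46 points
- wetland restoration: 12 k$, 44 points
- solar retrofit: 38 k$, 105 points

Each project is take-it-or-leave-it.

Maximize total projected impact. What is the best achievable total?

559

Filling by ratio: mobile clinic + after-school tutoring + bridge inspection + heat-pump rebates + vaccination drive + food-bank expansion + wetland restoration for 527, with 14 k$ left unused.
Using the slack differently, after-school tutoring + street-tree planting + youth orchestra + heat-pump rebates + vaccination drive + food-bank expansion comes to 559 at 139 k$.
The closest alternative, after-school tutoring + street-tree planting + youth orchestra + heat-pump rebates + vaccination drive + wetland restoration, reaches only 557.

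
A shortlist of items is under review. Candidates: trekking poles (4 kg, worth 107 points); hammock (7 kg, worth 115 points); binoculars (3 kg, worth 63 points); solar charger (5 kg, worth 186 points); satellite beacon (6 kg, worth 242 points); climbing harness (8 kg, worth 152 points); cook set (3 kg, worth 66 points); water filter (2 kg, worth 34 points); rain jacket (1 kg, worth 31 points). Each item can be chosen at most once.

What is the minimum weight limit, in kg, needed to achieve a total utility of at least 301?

Look for the lowest-weight combination reaching 301.
binoculars + satellite beacon: 305 utility at 9 kg.
Below 9 kg the best achievable stays under 301.

9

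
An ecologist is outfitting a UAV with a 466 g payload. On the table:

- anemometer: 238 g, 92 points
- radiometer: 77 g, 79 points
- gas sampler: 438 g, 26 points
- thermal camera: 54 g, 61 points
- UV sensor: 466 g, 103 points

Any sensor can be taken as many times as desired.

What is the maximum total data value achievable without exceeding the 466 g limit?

506

Filling by ratio: 8×thermal camera for 488, with 34 g left unused.
The 54 g tied up in thermal camera is better spent on radiometer — total rises to 506 (455 g).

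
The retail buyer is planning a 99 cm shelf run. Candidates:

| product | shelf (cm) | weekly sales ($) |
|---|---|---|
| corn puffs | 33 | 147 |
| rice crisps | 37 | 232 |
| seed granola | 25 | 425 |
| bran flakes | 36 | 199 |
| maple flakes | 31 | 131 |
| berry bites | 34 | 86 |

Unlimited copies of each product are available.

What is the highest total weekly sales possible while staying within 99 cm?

1275

By weekly sales per cm: seed granola 17.00, rice crisps 6.27, bran flakes 5.53 lead.
Best packing: 3×seed granola — 75 cm, 1275 total.
Every other selection either busts 99 cm or fails to beat 1275.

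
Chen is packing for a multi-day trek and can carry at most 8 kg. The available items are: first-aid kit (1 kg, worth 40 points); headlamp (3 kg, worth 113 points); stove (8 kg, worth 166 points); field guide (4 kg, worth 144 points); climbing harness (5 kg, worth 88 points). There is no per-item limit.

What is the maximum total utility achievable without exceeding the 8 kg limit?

Best packing: 8×first-aid kit — 8 kg, 320 total.

320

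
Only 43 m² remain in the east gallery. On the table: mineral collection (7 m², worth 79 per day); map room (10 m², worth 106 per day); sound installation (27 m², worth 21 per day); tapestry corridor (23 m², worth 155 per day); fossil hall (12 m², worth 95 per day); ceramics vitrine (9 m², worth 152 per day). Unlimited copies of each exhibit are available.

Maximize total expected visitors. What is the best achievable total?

Density check — ceramics vitrine 16.89, mineral collection 11.29, map room 10.60 are the best per m².
Taking mineral collection + 4×ceramics vitrine: 43 m² used, 687 in expected visitors.
Nothing else within 43 m² beats 687.

687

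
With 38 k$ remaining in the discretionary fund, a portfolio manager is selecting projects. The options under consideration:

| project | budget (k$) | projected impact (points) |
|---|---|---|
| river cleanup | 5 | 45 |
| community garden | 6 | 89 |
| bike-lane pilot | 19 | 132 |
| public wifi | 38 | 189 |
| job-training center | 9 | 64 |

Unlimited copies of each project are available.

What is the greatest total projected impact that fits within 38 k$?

534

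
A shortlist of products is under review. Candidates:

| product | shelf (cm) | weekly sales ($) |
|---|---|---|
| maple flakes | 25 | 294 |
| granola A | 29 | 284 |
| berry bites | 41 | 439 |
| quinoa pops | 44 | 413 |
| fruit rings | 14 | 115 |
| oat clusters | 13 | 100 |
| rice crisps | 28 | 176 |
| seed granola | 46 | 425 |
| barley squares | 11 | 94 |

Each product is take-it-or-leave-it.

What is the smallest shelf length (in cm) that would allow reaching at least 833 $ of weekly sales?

79

Need the lightest bundle worth ≥ 833.
maple flakes + berry bites + oat clusters: 833 weekly sales at 79 cm.
No combination under 79 cm hits 833.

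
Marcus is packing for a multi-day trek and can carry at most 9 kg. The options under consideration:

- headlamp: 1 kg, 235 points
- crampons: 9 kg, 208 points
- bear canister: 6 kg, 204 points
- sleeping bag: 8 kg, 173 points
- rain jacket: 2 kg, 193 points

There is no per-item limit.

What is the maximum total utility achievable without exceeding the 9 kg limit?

2115

The ratio ordering already packs tightly: 9×headlamp, 9 kg, 2115.
Every other selection either busts 9 kg or fails to beat 2115.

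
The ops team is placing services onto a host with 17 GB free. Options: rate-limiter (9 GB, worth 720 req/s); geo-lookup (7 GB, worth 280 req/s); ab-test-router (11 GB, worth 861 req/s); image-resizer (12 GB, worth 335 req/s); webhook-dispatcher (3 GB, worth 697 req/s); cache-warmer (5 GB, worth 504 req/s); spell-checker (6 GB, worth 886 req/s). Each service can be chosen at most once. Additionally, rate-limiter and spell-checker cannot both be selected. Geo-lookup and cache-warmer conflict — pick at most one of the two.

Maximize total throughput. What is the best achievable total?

2087

Best packing: webhook-dispatcher + cache-warmer + spell-checker — 14 GB, 2087 total.
The spare 3 GB is too small for any remaining service, and no feasible exchange beats 2087.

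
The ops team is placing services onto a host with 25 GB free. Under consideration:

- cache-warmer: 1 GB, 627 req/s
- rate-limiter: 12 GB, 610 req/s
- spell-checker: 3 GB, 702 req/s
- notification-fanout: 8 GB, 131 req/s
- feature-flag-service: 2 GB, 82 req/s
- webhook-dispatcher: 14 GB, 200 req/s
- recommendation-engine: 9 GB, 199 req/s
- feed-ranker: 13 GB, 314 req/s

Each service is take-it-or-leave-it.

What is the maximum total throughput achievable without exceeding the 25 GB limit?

2138

Ranking by ratio (throughput/GB): cache-warmer 627.00, spell-checker 234.00, rate-limiter 50.83.
The ratio heuristic lands on cache-warmer + rate-limiter + spell-checker + feature-flag-service (2021) but leaves 7 GB idle.
Dropping feature-flag-service frees 2 GB; slotting in recommendation-engine (9 GB) lifts the total to 2138 at 25 GB.
The closest alternative, cache-warmer + rate-limiter + spell-checker + notification-fanout, reaches only 2070.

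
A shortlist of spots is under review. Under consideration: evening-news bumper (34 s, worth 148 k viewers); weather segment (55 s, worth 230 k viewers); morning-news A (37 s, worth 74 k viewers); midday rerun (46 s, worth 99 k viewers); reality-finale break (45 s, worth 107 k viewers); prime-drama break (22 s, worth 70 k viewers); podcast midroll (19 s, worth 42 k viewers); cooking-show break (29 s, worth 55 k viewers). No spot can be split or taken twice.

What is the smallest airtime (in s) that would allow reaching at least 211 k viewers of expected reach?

55

Need the lightest bundle worth ≥ 211.
Taking weather segment gives 230 (≥ 211) for 55 s.
No combination under 55 s hits 211.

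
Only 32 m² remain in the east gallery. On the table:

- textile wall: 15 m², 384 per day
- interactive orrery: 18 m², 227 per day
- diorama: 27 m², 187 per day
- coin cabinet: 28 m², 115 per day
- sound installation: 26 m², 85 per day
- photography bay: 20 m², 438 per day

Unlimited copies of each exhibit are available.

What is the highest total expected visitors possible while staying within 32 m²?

768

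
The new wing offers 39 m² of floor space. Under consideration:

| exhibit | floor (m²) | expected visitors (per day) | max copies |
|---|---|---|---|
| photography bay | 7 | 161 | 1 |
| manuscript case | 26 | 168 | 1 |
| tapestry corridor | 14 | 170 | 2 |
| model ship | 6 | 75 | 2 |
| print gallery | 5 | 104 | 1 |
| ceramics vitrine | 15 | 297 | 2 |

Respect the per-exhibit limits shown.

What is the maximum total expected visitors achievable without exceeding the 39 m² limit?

755

A density-first pass picks photography bay + 2×model ship + print gallery + ceramics vitrine — 712 at 39 m².
The 17 m² tied up in 2×model ship and print gallery is better spent on ceramics vitrine — total rises to 755 (37 m²).
The spare 2 m² is too small for any remaining exhibit, and no exchange beats 755.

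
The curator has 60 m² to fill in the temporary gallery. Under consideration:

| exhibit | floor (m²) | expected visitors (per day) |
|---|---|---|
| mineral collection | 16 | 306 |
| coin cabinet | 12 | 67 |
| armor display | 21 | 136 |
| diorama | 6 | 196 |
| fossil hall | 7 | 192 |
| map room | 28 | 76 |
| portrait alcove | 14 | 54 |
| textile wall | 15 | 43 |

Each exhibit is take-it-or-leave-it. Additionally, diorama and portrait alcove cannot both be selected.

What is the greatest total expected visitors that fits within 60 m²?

830

Mineral collection + armor display + diorama + fossil hall uses 50 of the 60 m² and totals 830.
No other feasible combination exceeds 830.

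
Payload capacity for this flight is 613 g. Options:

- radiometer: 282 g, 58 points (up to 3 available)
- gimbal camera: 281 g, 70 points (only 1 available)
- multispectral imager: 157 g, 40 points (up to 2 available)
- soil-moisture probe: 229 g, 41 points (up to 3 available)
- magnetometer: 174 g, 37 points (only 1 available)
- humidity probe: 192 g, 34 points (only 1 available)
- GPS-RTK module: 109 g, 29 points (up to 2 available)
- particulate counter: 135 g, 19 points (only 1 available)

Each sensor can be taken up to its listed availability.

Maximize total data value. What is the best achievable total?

150

Greedy by ratio would take 2×multispectral imager + 2×GPS-RTK module: 532 g used, total 138.
Replace 2×GPS-RTK module with gimbal camera: the trade gains 12 net, giving 150 at 595 g.
No other feasible combination exceeds 150.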